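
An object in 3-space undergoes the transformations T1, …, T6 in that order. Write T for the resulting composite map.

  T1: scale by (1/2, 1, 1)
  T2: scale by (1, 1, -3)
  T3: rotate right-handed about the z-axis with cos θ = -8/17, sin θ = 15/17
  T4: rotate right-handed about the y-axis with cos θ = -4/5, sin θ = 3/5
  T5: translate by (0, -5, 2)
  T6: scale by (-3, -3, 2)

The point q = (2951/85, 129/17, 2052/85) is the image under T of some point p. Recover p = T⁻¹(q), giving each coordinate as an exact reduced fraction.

p = (4/3, -4, 5)

T1 = [1/2 0 0 0; 0 1 0 0; 0 0 1 0; 0 0 0 1]
T2·T1 = [1/2 0 0 0; 0 1 0 0; 0 0 -3 0; 0 0 0 1]
T3·…·T1 = [-4/17 -15/17 0 0; 15/34 -8/17 0 0; 0 0 -3 0; 0 0 0 1]
T4·…·T1 = [16/85 12/17 -9/5 0; 15/34 -8/17 0 0; 12/85 9/17 12/5 0; 0 0 0 1]
T5·…·T1 = [16/85 12/17 -9/5 0; 15/34 -8/17 0 -5; 12/85 9/17 12/5 2; 0 0 0 1]
T6·…·T1 = [-48/85 -36/17 27/5 0; -45/34 24/17 0 15; 24/85 18/17 24/5 4; 0 0 0 1]
det M = -27; M⁻¹ = [-64/255 -10/17 24/85 654/85; -4/17 8/51 9/34 -58/17; 1/15 0 2/15 -8/15; 0 0 0 1]
M⁻¹ · (2951/85, 129/17, 2052/85)ᵀ = (4/3, -4, 5)ᵀ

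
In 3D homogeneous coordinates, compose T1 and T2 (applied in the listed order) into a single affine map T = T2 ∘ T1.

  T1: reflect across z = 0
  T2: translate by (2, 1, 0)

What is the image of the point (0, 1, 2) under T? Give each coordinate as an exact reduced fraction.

T(p) = (2, 2, -2)

T1 reflect across z = 0: (0, 1, 2) → (0, 1, -2)
T2 translate by (2, 1, 0): (0, 1, -2) → (2, 2, -2)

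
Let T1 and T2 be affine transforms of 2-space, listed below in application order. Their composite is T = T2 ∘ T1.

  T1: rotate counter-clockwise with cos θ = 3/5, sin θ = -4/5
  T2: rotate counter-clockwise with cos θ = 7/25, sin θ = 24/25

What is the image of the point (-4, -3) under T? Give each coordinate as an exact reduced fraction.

T1 rotate counter-clockwise with cos θ = 3/5, sin θ = -4/5: (-4, -3) → (-24/5, 7/5)
T2 rotate counter-clockwise with cos θ = 7/25, sin θ = 24/25: (-24/5, 7/5) → (-336/125, -527/125)

T(p) = (-336/125, -527/125)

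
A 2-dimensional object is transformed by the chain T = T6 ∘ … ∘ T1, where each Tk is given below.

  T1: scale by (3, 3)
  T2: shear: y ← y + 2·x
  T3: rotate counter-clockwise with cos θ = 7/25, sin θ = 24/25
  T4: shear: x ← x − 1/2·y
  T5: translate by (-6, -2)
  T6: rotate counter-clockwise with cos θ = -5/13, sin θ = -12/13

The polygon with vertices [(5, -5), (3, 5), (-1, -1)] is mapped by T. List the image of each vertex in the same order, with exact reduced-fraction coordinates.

T1 scale by (3, 3): (5, -5) → (15, -15); (3, 5) → (9, 15); (-1, -1) → (-3, -3)
T2 shear: y ← y + 2·x: (15, -15) → (15, 15); (9, 15) → (9, 33); (-3, -3) → (-3, -9)
T3 rotate counter-clockwise with cos θ = 7/25, sin θ = 24/25: (15, 15) → (-51/5, 93/5); (9, 33) → (-729/25, 447/25); (-3, -9) → (39/5, -27/5)
T4 shear: x ← x − 1/2·y: (-51/5, 93/5) → (-39/2, 93/5); (-729/25, 447/25) → (-381/10, 447/25); (39/5, -27/5) → (21/2, -27/5)
T5 translate by (-6, -2): (-39/2, 93/5) → (-51/2, 83/5); (-381/10, 447/25) → (-441/10, 397/25); (21/2, -27/5) → (9/2, -37/5)
T6 rotate counter-clockwise with cos θ = -5/13, sin θ = -12/13: (-51/2, 83/5) → (3267/130, 223/13); (-441/10, 397/25) → (1581/50, 173/5); (9/2, -37/5) → (-1113/130, -17/13)

image vertices: (3267/130, 223/13), (1581/50, 173/5), (-1113/130, -17/13)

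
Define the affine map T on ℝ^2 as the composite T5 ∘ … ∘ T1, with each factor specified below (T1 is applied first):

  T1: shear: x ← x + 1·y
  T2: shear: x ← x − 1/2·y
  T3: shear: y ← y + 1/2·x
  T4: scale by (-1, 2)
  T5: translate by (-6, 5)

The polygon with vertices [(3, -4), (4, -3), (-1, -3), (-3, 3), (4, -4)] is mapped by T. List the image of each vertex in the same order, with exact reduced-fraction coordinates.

image vertices: (-7, -2), (-17/2, 3/2), (-7/2, -7/2), (-9/2, 19/2), (-8, -1)

T1 shear: x ← x + 1·y: (3, -4) → (-1, -4); (4, -3) → (1, -3); (-1, -3) → (-4, -3); (-3, 3) → (0, 3); (4, -4) → (0, -4)
T2 shear: x ← x − 1/2·y: (-1, -4) → (1, -4); (1, -3) → (5/2, -3); (-4, -3) → (-5/2, -3); (0, 3) → (-3/2, 3); (0, -4) → (2, -4)
T3 shear: y ← y + 1/2·x: (1, -4) → (1, -7/2); (5/2, -3) → (5/2, -7/4); (-5/2, -3) → (-5/2, -17/4); (-3/2, 3) → (-3/2, 9/4); (2, -4) → (2, -3)
T4 scale by (-1, 2): (1, -7/2) → (-1, -7); (5/2, -7/4) → (-5/2, -7/2); (-5/2, -17/4) → (5/2, -17/2); (-3/2, 9/4) → (3/2, 9/2); (2, -3) → (-2, -6)
T5 translate by (-6, 5): (-1, -7) → (-7, -2); (-5/2, -7/2) → (-17/2, 3/2); (5/2, -17/2) → (-7/2, -7/2); (3/2, 9/2) → (-9/2, 19/2); (-2, -6) → (-8, -1)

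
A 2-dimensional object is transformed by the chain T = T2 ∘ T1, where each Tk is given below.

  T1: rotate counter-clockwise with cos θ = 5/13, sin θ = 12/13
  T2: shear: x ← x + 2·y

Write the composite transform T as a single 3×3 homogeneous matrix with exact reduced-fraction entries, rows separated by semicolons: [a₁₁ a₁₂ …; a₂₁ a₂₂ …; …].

T1 = [5/13 -12/13 0; 12/13 5/13 0; 0 0 1]
T2·T1 = [29/13 -2/13 0; 12/13 5/13 0; 0 0 1]

T = [29/13 -2/13 0; 12/13 5/13 0; 0 0 1]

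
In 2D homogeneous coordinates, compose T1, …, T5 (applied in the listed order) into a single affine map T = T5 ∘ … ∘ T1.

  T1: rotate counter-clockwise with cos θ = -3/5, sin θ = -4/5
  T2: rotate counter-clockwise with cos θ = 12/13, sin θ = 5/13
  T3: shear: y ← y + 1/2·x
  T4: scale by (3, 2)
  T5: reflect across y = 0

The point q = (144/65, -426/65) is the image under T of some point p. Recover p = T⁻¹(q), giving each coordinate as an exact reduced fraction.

p = (-3, 0)

T1 = [-3/5 4/5 0; -4/5 -3/5 0; 0 0 1]
T2·T1 = [-16/65 63/65 0; -63/65 -16/65 0; 0 0 1]
T3·…·T1 = [-16/65 63/65 0; -71/65 31/130 0; 0 0 1]
T4·…·T1 = [-48/65 189/65 0; -142/65 31/65 0; 0 0 1]
T5·…·T1 = [-48/65 189/65 0; 142/65 -31/65 0; 0 0 1]
det M = -6; M⁻¹ = [31/390 63/130 0; 71/195 8/65 0; 0 0 1]
M⁻¹ · (144/65, -426/65)ᵀ = (-3, 0)ᵀ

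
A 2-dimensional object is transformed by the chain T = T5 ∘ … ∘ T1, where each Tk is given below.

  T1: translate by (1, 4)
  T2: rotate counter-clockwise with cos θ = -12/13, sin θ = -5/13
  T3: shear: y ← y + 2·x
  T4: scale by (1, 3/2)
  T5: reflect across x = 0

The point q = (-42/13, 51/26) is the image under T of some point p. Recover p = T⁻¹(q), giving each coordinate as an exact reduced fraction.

T1 = [1 0 1; 0 1 4; 0 0 1]
T2·T1 = [-12/13 5/13 8/13; -5/13 -12/13 -53/13; 0 0 1]
T3·…·T1 = [-12/13 5/13 8/13; -29/13 -2/13 -37/13; 0 0 1]
T4·…·T1 = [-12/13 5/13 8/13; -87/26 -3/13 -111/26; 0 0 1]
T5·…·T1 = [12/13 -5/13 -8/13; -87/26 -3/13 -111/26; 0 0 1]
det M = -3/2; M⁻¹ = [2/13 -10/39 -1; -29/13 -8/13 -4; 0 0 1]
M⁻¹ · (-42/13, 51/26)ᵀ = (-2, 2)ᵀ

p = (-2, 2)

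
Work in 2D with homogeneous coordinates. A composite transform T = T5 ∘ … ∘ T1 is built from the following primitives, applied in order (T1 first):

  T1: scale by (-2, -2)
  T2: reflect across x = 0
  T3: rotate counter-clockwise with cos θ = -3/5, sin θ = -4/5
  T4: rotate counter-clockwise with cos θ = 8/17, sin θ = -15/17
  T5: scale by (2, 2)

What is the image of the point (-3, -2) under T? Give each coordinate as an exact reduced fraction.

T(p) = (904/85, -828/85)

T1 scale by (-2, -2): (-3, -2) → (6, 4)
T2 reflect across x = 0: (6, 4) → (-6, 4)
T3 rotate counter-clockwise with cos θ = -3/5, sin θ = -4/5: (-6, 4) → (34/5, 12/5)
T4 rotate counter-clockwise with cos θ = 8/17, sin θ = -15/17: (34/5, 12/5) → (452/85, -414/85)
T5 scale by (2, 2): (452/85, -414/85) → (904/85, -828/85)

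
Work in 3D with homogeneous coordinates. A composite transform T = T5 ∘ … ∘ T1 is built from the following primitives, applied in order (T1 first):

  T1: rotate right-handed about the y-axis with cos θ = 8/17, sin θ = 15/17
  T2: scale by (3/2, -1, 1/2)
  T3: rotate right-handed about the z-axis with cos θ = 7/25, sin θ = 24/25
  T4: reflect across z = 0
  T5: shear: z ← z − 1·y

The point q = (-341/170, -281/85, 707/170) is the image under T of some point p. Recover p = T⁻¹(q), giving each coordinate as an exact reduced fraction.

p = (1/3, -1, -3)

T1 = [8/17 0 15/17 0; 0 1 0 0; -15/17 0 8/17 0; 0 0 0 1]
T2·T1 = [12/17 0 45/34 0; 0 -1 0 0; -15/34 0 4/17 0; 0 0 0 1]
T3·…·T1 = [84/425 24/25 63/170 0; 288/425 -7/25 108/85 0; -15/34 0 4/17 0; 0 0 0 1]
T4·…·T1 = [84/425 24/25 63/170 0; 288/425 -7/25 108/85 0; 15/34 0 -4/17 0; 0 0 0 1]
T5·…·T1 = [84/425 24/25 63/170 0; 288/425 -7/25 108/85 0; -201/850 7/25 -128/85 0; 0 0 0 1]
det M = 3/4; M⁻¹ = [112/1275 878/425 30/17 0; 24/25 -7/25 0 0; 14/85 -32/85 -16/17 0; 0 0 0 1]
M⁻¹ · (-341/170, -281/85, 707/170)ᵀ = (1/3, -1, -3)ᵀ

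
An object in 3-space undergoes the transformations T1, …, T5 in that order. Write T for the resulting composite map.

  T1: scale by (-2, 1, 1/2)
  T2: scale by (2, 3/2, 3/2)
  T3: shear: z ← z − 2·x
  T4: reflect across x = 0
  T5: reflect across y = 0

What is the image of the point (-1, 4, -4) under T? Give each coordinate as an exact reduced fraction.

T1 scale by (-2, 1, 1/2): (-1, 4, -4) → (2, 4, -2)
T2 scale by (2, 3/2, 3/2): (2, 4, -2) → (4, 6, -3)
T3 shear: z ← z − 2·x: (4, 6, -3) → (4, 6, -11)
T4 reflect across x = 0: (4, 6, -11) → (-4, 6, -11)
T5 reflect across y = 0: (-4, 6, -11) → (-4, -6, -11)

T(p) = (-4, -6, -11)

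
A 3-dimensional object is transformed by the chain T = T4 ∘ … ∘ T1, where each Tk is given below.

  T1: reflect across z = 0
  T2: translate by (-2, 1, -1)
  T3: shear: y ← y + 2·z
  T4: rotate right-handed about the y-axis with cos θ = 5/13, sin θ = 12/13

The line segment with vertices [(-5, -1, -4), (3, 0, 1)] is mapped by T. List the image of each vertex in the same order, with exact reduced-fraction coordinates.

image vertices: (1/13, 6, 99/13), (-19/13, -3, -22/13)

T1 reflect across z = 0: (-5, -1, -4) → (-5, -1, 4); (3, 0, 1) → (3, 0, -1)
T2 translate by (-2, 1, -1): (-5, -1, 4) → (-7, 0, 3); (3, 0, -1) → (1, 1, -2)
T3 shear: y ← y + 2·z: (-7, 0, 3) → (-7, 6, 3); (1, 1, -2) → (1, -3, -2)
T4 rotate right-handed about the y-axis with cos θ = 5/13, sin θ = 12/13: (-7, 6, 3) → (1/13, 6, 99/13); (1, -3, -2) → (-19/13, -3, -22/13)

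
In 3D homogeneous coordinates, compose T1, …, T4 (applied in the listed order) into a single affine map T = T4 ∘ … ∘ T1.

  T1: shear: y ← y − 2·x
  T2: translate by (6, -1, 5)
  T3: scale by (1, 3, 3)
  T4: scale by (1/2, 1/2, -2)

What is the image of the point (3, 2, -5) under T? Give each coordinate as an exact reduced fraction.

T1 shear: y ← y − 2·x: (3, 2, -5) → (3, -4, -5)
T2 translate by (6, -1, 5): (3, -4, -5) → (9, -5, 0)
T3 scale by (1, 3, 3): (9, -5, 0) → (9, -15, 0)
T4 scale by (1/2, 1/2, -2): (9, -15, 0) → (9/2, -15/2, 0)

T(p) = (9/2, -15/2, 0)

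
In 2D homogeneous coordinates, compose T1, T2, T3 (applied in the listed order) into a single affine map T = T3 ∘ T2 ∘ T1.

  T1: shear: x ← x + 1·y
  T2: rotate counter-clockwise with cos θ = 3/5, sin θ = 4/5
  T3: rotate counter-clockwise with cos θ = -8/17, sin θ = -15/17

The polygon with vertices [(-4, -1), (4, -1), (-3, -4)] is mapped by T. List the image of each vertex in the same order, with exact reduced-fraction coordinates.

image vertices: (-257/85, 349/85), (31/85, -267/85), (-112/17, 79/17)

T1 shear: x ← x + 1·y: (-4, -1) → (-5, -1); (4, -1) → (3, -1); (-3, -4) → (-7, -4)
T2 rotate counter-clockwise with cos θ = 3/5, sin θ = 4/5: (-5, -1) → (-11/5, -23/5); (3, -1) → (13/5, 9/5); (-7, -4) → (-1, -8)
T3 rotate counter-clockwise with cos θ = -8/17, sin θ = -15/17: (-11/5, -23/5) → (-257/85, 349/85); (13/5, 9/5) → (31/85, -267/85); (-1, -8) → (-112/17, 79/17)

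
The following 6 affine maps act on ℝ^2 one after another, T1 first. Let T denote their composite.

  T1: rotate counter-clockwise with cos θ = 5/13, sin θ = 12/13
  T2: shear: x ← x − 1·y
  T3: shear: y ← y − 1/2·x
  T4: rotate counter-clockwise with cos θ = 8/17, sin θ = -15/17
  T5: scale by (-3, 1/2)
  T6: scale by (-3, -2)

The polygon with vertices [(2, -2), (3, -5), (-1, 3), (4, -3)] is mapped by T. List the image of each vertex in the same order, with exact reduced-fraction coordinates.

image vertices: (1980/221, 268/221), (1773/221, 1128/221), (207/221, -860/221), (9117/442, 173/221)

T1 rotate counter-clockwise with cos θ = 5/13, sin θ = 12/13: (2, -2) → (34/13, 14/13); (3, -5) → (75/13, 11/13); (-1, 3) → (-41/13, 3/13); (4, -3) → (56/13, 33/13)
T2 shear: x ← x − 1·y: (34/13, 14/13) → (20/13, 14/13); (75/13, 11/13) → (64/13, 11/13); (-41/13, 3/13) → (-44/13, 3/13); (56/13, 33/13) → (23/13, 33/13)
T3 shear: y ← y − 1/2·x: (20/13, 14/13) → (20/13, 4/13); (64/13, 11/13) → (64/13, -21/13); (-44/13, 3/13) → (-44/13, 25/13); (23/13, 33/13) → (23/13, 43/26)
T4 rotate counter-clockwise with cos θ = 8/17, sin θ = -15/17: (20/13, 4/13) → (220/221, -268/221); (64/13, -21/13) → (197/221, -1128/221); (-44/13, 25/13) → (23/221, 860/221); (23/13, 43/26) → (1013/442, -173/221)
T5 scale by (-3, 1/2): (220/221, -268/221) → (-660/221, -134/221); (197/221, -1128/221) → (-591/221, -564/221); (23/221, 860/221) → (-69/221, 430/221); (1013/442, -173/221) → (-3039/442, -173/442)
T6 scale by (-3, -2): (-660/221, -134/221) → (1980/221, 268/221); (-591/221, -564/221) → (1773/221, 1128/221); (-69/221, 430/221) → (207/221, -860/221); (-3039/442, -173/442) → (9117/442, 173/221)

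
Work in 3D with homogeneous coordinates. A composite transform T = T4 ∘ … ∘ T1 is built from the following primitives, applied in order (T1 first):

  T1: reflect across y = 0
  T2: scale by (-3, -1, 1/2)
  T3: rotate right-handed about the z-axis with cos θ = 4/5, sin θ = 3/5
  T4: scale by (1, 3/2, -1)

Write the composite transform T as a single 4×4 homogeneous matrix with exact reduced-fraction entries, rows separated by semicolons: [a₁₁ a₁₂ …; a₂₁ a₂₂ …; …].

T = [-12/5 -3/5 0 0; -27/10 6/5 0 0; 0 0 -1/2 0; 0 0 0 1]

T1 = [1 0 0 0; 0 -1 0 0; 0 0 1 0; 0 0 0 1]
T2·T1 = [-3 0 0 0; 0 1 0 0; 0 0 1/2 0; 0 0 0 1]
T3·…·T1 = [-12/5 -3/5 0 0; -9/5 4/5 0 0; 0 0 1/2 0; 0 0 0 1]
T4·…·T1 = [-12/5 -3/5 0 0; -27/10 6/5 0 0; 0 0 -1/2 0; 0 0 0 1]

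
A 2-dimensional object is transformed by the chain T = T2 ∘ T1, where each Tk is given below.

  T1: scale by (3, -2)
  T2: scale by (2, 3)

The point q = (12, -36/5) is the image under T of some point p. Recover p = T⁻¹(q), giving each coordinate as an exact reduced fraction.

T1 = [3 0 0; 0 -2 0; 0 0 1]
T2·T1 = [6 0 0; 0 -6 0; 0 0 1]
det M = -36; M⁻¹ = [1/6 0 0; 0 -1/6 0; 0 0 1]
M⁻¹ · (12, -36/5)ᵀ = (2, 6/5)ᵀ

p = (2, 6/5)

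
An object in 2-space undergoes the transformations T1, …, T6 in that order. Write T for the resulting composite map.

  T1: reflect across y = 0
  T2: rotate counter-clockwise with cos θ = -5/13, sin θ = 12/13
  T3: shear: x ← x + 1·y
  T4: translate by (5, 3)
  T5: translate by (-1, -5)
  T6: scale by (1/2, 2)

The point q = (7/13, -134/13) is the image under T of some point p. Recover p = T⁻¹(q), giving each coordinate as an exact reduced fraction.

T1 = [1 0 0; 0 -1 0; 0 0 1]
T2·T1 = [-5/13 12/13 0; 12/13 5/13 0; 0 0 1]
T3·…·T1 = [7/13 17/13 0; 12/13 5/13 0; 0 0 1]
T4·…·T1 = [7/13 17/13 5; 12/13 5/13 3; 0 0 1]
T5·…·T1 = [7/13 17/13 4; 12/13 5/13 -2; 0 0 1]
T6·…·T1 = [7/26 17/26 2; 24/13 10/13 -4; 0 0 1]
det M = -1; M⁻¹ = [-10/13 17/26 54/13; 24/13 -7/26 -62/13; 0 0 1]
M⁻¹ · (7/13, -134/13)ᵀ = (-3, -1)ᵀ

p = (-3, -1)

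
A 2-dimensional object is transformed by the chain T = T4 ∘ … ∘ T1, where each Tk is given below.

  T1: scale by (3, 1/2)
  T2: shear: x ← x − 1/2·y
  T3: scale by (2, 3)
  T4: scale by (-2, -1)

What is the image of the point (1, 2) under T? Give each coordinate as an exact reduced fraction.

T(p) = (-10, -3)

T1 scale by (3, 1/2): (1, 2) → (3, 1)
T2 shear: x ← x − 1/2·y: (3, 1) → (5/2, 1)
T3 scale by (2, 3): (5/2, 1) → (5, 3)
T4 scale by (-2, -1): (5, 3) → (-10, -3)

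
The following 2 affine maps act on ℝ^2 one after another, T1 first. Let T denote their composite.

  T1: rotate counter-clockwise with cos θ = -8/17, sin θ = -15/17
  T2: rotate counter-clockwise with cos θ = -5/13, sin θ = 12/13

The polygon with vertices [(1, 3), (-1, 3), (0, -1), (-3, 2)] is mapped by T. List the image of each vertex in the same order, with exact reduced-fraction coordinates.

T1 rotate counter-clockwise with cos θ = -8/17, sin θ = -15/17: (1, 3) → (37/17, -39/17); (-1, 3) → (53/17, -9/17); (0, -1) → (-15/17, 8/17); (-3, 2) → (54/17, 29/17)
T2 rotate counter-clockwise with cos θ = -5/13, sin θ = 12/13: (37/17, -39/17) → (283/221, 639/221); (53/17, -9/17) → (-157/221, 681/221); (-15/17, 8/17) → (-21/221, -220/221); (54/17, 29/17) → (-618/221, 503/221)

image vertices: (283/221, 639/221), (-157/221, 681/221), (-21/221, -220/221), (-618/221, 503/221)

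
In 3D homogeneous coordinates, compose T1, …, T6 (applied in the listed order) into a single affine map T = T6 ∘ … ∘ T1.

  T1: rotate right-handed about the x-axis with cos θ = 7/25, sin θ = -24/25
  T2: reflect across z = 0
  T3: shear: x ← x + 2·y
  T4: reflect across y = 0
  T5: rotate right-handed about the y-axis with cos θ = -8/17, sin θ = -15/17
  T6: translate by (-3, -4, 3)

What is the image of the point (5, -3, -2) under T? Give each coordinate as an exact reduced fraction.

T1 rotate right-handed about the x-axis with cos θ = 7/25, sin θ = -24/25: (5, -3, -2) → (5, -69/25, 58/25)
T2 reflect across z = 0: (5, -69/25, 58/25) → (5, -69/25, -58/25)
T3 shear: x ← x + 2·y: (5, -69/25, -58/25) → (-13/25, -69/25, -58/25)
T4 reflect across y = 0: (-13/25, -69/25, -58/25) → (-13/25, 69/25, -58/25)
T5 rotate right-handed about the y-axis with cos θ = -8/17, sin θ = -15/17: (-13/25, 69/25, -58/25) → (974/425, 69/25, 269/425)
T6 translate by (-3, -4, 3): (974/425, 69/25, 269/425) → (-301/425, -31/25, 1544/425)

T(p) = (-301/425, -31/25, 1544/425)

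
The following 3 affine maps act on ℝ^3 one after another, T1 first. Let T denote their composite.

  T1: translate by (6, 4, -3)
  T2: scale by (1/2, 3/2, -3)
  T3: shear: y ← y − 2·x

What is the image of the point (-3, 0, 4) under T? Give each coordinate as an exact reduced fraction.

T1 translate by (6, 4, -3): (-3, 0, 4) → (3, 4, 1)
T2 scale by (1/2, 3/2, -3): (3, 4, 1) → (3/2, 6, -3)
T3 shear: y ← y − 2·x: (3/2, 6, -3) → (3/2, 3, -3)

T(p) = (3/2, 3, -3)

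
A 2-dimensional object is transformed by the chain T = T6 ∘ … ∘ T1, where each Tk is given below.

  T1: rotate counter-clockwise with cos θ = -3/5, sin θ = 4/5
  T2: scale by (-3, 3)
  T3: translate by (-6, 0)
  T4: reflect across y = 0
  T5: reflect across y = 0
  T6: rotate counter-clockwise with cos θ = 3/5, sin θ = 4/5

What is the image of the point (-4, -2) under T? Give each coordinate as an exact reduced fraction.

T1 rotate counter-clockwise with cos θ = -3/5, sin θ = 4/5: (-4, -2) → (4, -2)
T2 scale by (-3, 3): (4, -2) → (-12, -6)
T3 translate by (-6, 0): (-12, -6) → (-18, -6)
T4 reflect across y = 0: (-18, -6) → (-18, 6)
T5 reflect across y = 0: (-18, 6) → (-18, -6)
T6 rotate counter-clockwise with cos θ = 3/5, sin θ = 4/5: (-18, -6) → (-6, -18)

T(p) = (-6, -18)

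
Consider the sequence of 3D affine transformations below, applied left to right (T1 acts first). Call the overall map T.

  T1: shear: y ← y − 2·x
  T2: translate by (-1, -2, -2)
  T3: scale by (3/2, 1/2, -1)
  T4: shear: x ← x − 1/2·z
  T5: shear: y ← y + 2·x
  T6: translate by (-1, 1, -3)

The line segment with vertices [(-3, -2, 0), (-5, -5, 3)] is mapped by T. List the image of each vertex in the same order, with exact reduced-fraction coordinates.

image vertices: (-8, -12, -1), (-19/2, -29/2, -4)

T1 shear: y ← y − 2·x: (-3, -2, 0) → (-3, 4, 0); (-5, -5, 3) → (-5, 5, 3)
T2 translate by (-1, -2, -2): (-3, 4, 0) → (-4, 2, -2); (-5, 5, 3) → (-6, 3, 1)
T3 scale by (3/2, 1/2, -1): (-4, 2, -2) → (-6, 1, 2); (-6, 3, 1) → (-9, 3/2, -1)
T4 shear: x ← x − 1/2·z: (-6, 1, 2) → (-7, 1, 2); (-9, 3/2, -1) → (-17/2, 3/2, -1)
T5 shear: y ← y + 2·x: (-7, 1, 2) → (-7, -13, 2); (-17/2, 3/2, -1) → (-17/2, -31/2, -1)
T6 translate by (-1, 1, -3): (-7, -13, 2) → (-8, -12, -1); (-17/2, -31/2, -1) → (-19/2, -29/2, -4)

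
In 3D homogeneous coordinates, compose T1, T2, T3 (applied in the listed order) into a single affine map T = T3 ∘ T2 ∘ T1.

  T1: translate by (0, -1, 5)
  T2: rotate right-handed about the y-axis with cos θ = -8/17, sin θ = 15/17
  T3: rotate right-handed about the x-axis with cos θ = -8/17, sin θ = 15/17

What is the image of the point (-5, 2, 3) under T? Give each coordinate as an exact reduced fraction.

T1 translate by (0, -1, 5): (-5, 2, 3) → (-5, 1, 8)
T2 rotate right-handed about the y-axis with cos θ = -8/17, sin θ = 15/17: (-5, 1, 8) → (160/17, 1, 11/17)
T3 rotate right-handed about the x-axis with cos θ = -8/17, sin θ = 15/17: (160/17, 1, 11/17) → (160/17, -301/289, 167/289)

T(p) = (160/17, -301/289, 167/289)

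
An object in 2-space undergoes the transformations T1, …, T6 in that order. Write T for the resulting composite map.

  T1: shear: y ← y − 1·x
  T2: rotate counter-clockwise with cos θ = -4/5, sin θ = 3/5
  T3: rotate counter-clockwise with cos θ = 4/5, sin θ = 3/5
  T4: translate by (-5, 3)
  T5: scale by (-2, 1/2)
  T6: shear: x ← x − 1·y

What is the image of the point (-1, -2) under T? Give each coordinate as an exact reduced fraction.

T1 shear: y ← y − 1·x: (-1, -2) → (-1, -1)
T2 rotate counter-clockwise with cos θ = -4/5, sin θ = 3/5: (-1, -1) → (7/5, 1/5)
T3 rotate counter-clockwise with cos θ = 4/5, sin θ = 3/5: (7/5, 1/5) → (1, 1)
T4 translate by (-5, 3): (1, 1) → (-4, 4)
T5 scale by (-2, 1/2): (-4, 4) → (8, 2)
T6 shear: x ← x − 1·y: (8, 2) → (6, 2)

T(p) = (6, 2)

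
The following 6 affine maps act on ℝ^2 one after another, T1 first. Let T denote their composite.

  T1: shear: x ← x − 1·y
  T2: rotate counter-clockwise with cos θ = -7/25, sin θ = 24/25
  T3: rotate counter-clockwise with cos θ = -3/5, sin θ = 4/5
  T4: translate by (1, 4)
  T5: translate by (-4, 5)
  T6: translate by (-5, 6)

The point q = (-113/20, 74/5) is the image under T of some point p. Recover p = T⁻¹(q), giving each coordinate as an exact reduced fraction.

p = (3/4, 2)

T1 = [1 -1 0; 0 1 0; 0 0 1]
T2·T1 = [-7/25 -17/25 0; 24/25 -31/25 0; 0 0 1]
T3·…·T1 = [-3/5 7/5 0; -4/5 1/5 0; 0 0 1]
T4·…·T1 = [-3/5 7/5 1; -4/5 1/5 4; 0 0 1]
T5·…·T1 = [-3/5 7/5 -3; -4/5 1/5 9; 0 0 1]
T6·…·T1 = [-3/5 7/5 -8; -4/5 1/5 15; 0 0 1]
det M = 1; M⁻¹ = [1/5 -7/5 113/5; 4/5 -3/5 77/5; 0 0 1]
M⁻¹ · (-113/20, 74/5)ᵀ = (3/4, 2)ᵀ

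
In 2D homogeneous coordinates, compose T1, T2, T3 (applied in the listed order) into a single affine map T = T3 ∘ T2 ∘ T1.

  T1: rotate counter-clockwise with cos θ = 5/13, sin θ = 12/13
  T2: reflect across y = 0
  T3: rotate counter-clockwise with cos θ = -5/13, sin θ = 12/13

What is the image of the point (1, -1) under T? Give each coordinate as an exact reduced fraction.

T(p) = (-1/169, 239/169)

T1 rotate counter-clockwise with cos θ = 5/13, sin θ = 12/13: (1, -1) → (17/13, 7/13)
T2 reflect across y = 0: (17/13, 7/13) → (17/13, -7/13)
T3 rotate counter-clockwise with cos θ = -5/13, sin θ = 12/13: (17/13, -7/13) → (-1/169, 239/169)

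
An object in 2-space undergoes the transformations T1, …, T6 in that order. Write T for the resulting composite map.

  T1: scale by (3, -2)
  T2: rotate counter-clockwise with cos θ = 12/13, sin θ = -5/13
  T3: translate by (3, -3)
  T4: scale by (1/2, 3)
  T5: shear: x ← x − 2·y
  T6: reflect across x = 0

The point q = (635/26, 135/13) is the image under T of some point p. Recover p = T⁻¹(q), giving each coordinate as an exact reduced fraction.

p = (-4, -1)

T1 = [3 0 0; 0 -2 0; 0 0 1]
T2·T1 = [36/13 -10/13 0; -15/13 -24/13 0; 0 0 1]
T3·…·T1 = [36/13 -10/13 3; -15/13 -24/13 -3; 0 0 1]
T4·…·T1 = [18/13 -5/13 3/2; -45/13 -72/13 -9; 0 0 1]
T5·…·T1 = [108/13 139/13 39/2; -45/13 -72/13 -9; 0 0 1]
T6·…·T1 = [-108/13 -139/13 -39/2; -45/13 -72/13 -9; 0 0 1]
det M = 9; M⁻¹ = [-8/13 139/117 -17/13; 5/13 -12/13 -21/26; 0 0 1]
M⁻¹ · (635/26, 135/13)ᵀ = (-4, -1)ᵀ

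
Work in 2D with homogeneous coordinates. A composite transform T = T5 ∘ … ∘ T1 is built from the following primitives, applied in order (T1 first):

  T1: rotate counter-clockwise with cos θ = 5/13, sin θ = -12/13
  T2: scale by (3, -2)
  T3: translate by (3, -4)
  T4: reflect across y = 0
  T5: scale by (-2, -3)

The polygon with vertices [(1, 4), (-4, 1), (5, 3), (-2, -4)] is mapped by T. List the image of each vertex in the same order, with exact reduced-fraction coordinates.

T1 rotate counter-clockwise with cos θ = 5/13, sin θ = -12/13: (1, 4) → (53/13, 8/13); (-4, 1) → (-8/13, 53/13); (5, 3) → (61/13, -45/13); (-2, -4) → (-58/13, 4/13)
T2 scale by (3, -2): (53/13, 8/13) → (159/13, -16/13); (-8/13, 53/13) → (-24/13, -106/13); (61/13, -45/13) → (183/13, 90/13); (-58/13, 4/13) → (-174/13, -8/13)
T3 translate by (3, -4): (159/13, -16/13) → (198/13, -68/13); (-24/13, -106/13) → (15/13, -158/13); (183/13, 90/13) → (222/13, 38/13); (-174/13, -8/13) → (-135/13, -60/13)
T4 reflect across y = 0: (198/13, -68/13) → (198/13, 68/13); (15/13, -158/13) → (15/13, 158/13); (222/13, 38/13) → (222/13, -38/13); (-135/13, -60/13) → (-135/13, 60/13)
T5 scale by (-2, -3): (198/13, 68/13) → (-396/13, -204/13); (15/13, 158/13) → (-30/13, -474/13); (222/13, -38/13) → (-444/13, 114/13); (-135/13, 60/13) → (270/13, -180/13)

image vertices: (-396/13, -204/13), (-30/13, -474/13), (-444/13, 114/13), (270/13, -180/13)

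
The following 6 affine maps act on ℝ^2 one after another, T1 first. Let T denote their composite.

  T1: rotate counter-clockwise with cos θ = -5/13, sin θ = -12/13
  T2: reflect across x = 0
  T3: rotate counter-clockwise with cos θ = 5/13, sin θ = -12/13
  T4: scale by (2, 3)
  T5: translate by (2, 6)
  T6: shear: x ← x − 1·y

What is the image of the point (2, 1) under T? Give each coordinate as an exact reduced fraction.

T1 rotate counter-clockwise with cos θ = -5/13, sin θ = -12/13: (2, 1) → (2/13, -29/13)
T2 reflect across x = 0: (2/13, -29/13) → (-2/13, -29/13)
T3 rotate counter-clockwise with cos θ = 5/13, sin θ = -12/13: (-2/13, -29/13) → (-358/169, -121/169)
T4 scale by (2, 3): (-358/169, -121/169) → (-716/169, -363/169)
T5 translate by (2, 6): (-716/169, -363/169) → (-378/169, 651/169)
T6 shear: x ← x − 1·y: (-378/169, 651/169) → (-1029/169, 651/169)

T(p) = (-1029/169, 651/169)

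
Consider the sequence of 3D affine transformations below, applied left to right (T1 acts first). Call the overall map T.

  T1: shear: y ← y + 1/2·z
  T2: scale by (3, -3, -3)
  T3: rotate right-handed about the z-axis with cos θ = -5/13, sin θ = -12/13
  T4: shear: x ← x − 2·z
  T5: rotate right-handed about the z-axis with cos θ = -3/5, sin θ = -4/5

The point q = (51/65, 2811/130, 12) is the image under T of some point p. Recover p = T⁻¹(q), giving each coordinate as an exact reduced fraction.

p = (3, -3/2, -4)

T1 = [1 0 0 0; 0 1 1/2 0; 0 0 1 0; 0 0 0 1]
T2·T1 = [3 0 0 0; 0 -3 -3/2 0; 0 0 -3 0; 0 0 0 1]
T3·…·T1 = [-15/13 -36/13 -18/13 0; -36/13 15/13 15/26 0; 0 0 -3 0; 0 0 0 1]
T4·…·T1 = [-15/13 -36/13 60/13 0; -36/13 15/13 15/26 0; 0 0 -3 0; 0 0 0 1]
T5·…·T1 = [-99/65 168/65 -30/13 0; 168/65 99/65 -105/26 0; 0 0 -3 0; 0 0 0 1]
det M = 27; M⁻¹ = [-11/65 56/195 -10/39 0; 56/195 11/65 -35/78 0; 0 0 -1/3 0; 0 0 0 1]
M⁻¹ · (51/65, 2811/130, 12)ᵀ = (3, -3/2, -4)ᵀ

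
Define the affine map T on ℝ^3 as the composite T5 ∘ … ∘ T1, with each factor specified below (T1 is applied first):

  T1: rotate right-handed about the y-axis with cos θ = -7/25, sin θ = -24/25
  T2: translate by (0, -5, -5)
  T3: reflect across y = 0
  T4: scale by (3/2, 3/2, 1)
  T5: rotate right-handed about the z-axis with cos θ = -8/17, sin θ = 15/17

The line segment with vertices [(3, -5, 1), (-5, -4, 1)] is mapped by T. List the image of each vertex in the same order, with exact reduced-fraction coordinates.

T1 rotate right-handed about the y-axis with cos θ = -7/25, sin θ = -24/25: (3, -5, 1) → (-9/5, -5, 13/5); (-5, -4, 1) → (11/25, -4, -127/25)
T2 translate by (0, -5, -5): (-9/5, -5, 13/5) → (-9/5, -10, -12/5); (11/25, -4, -127/25) → (11/25, -9, -252/25)
T3 reflect across y = 0: (-9/5, -10, -12/5) → (-9/5, 10, -12/5); (11/25, -9, -252/25) → (11/25, 9, -252/25)
T4 scale by (3/2, 3/2, 1): (-9/5, 10, -12/5) → (-27/10, 15, -12/5); (11/25, 9, -252/25) → (33/50, 27/2, -252/25)
T5 rotate right-handed about the z-axis with cos θ = -8/17, sin θ = 15/17: (-27/10, 15, -12/5) → (-1017/85, -321/34, -12/5); (33/50, 27/2, -252/25) → (-10389/850, -981/170, -252/25)

image vertices: (-1017/85, -321/34, -12/5), (-10389/850, -981/170, -252/25)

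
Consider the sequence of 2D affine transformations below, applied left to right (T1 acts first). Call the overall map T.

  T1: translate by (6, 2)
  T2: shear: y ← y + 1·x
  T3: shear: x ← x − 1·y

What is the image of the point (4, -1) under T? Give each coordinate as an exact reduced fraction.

T(p) = (-1, 11)

T1 translate by (6, 2): (4, -1) → (10, 1)
T2 shear: y ← y + 1·x: (10, 1) → (10, 11)
T3 shear: x ← x − 1·y: (10, 11) → (-1, 11)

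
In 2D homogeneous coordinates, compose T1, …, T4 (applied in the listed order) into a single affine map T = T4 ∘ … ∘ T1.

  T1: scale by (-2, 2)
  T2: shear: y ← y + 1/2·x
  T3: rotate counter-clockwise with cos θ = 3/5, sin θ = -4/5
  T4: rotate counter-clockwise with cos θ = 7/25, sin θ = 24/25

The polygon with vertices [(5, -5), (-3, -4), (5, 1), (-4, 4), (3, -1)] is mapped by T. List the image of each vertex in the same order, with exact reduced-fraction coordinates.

image vertices: (-102/25, -439/25), (922/125, -321/125), (-1038/125, -791/125), (408/125, 1756/125), (-482/125, -849/125)

T1 scale by (-2, 2): (5, -5) → (-10, -10); (-3, -4) → (6, -8); (5, 1) → (-10, 2); (-4, 4) → (8, 8); (3, -1) → (-6, -2)
T2 shear: y ← y + 1/2·x: (-10, -10) → (-10, -15); (6, -8) → (6, -5); (-10, 2) → (-10, -3); (8, 8) → (8, 12); (-6, -2) → (-6, -5)
T3 rotate counter-clockwise with cos θ = 3/5, sin θ = -4/5: (-10, -15) → (-18, -1); (6, -5) → (-2/5, -39/5); (-10, -3) → (-42/5, 31/5); (8, 12) → (72/5, 4/5); (-6, -5) → (-38/5, 9/5)
T4 rotate counter-clockwise with cos θ = 7/25, sin θ = 24/25: (-18, -1) → (-102/25, -439/25); (-2/5, -39/5) → (922/125, -321/125); (-42/5, 31/5) → (-1038/125, -791/125); (72/5, 4/5) → (408/125, 1756/125); (-38/5, 9/5) → (-482/125, -849/125)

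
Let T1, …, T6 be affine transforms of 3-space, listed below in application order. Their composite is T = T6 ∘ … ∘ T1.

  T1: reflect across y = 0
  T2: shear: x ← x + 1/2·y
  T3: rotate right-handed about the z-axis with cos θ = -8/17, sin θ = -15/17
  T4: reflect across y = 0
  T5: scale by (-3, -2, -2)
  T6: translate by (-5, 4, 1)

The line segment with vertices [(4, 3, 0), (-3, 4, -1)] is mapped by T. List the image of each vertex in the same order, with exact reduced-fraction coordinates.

T1 reflect across y = 0: (4, 3, 0) → (4, -3, 0); (-3, 4, -1) → (-3, -4, -1)
T2 shear: x ← x + 1/2·y: (4, -3, 0) → (5/2, -3, 0); (-3, -4, -1) → (-5, -4, -1)
T3 rotate right-handed about the z-axis with cos θ = -8/17, sin θ = -15/17: (5/2, -3, 0) → (-65/17, -27/34, 0); (-5, -4, -1) → (-20/17, 107/17, -1)
T4 reflect across y = 0: (-65/17, -27/34, 0) → (-65/17, 27/34, 0); (-20/17, 107/17, -1) → (-20/17, -107/17, -1)
T5 scale by (-3, -2, -2): (-65/17, 27/34, 0) → (195/17, -27/17, 0); (-20/17, -107/17, -1) → (60/17, 214/17, 2)
T6 translate by (-5, 4, 1): (195/17, -27/17, 0) → (110/17, 41/17, 1); (60/17, 214/17, 2) → (-25/17, 282/17, 3)

image vertices: (110/17, 41/17, 1), (-25/17, 282/17, 3)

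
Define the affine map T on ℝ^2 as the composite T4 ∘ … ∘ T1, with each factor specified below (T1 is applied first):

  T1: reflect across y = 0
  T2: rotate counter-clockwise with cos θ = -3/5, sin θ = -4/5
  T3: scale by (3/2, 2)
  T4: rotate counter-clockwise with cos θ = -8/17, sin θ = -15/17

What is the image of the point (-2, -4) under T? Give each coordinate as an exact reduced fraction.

T(p) = (-384/85, -431/85)

T1 reflect across y = 0: (-2, -4) → (-2, 4)
T2 rotate counter-clockwise with cos θ = -3/5, sin θ = -4/5: (-2, 4) → (22/5, -4/5)
T3 scale by (3/2, 2): (22/5, -4/5) → (33/5, -8/5)
T4 rotate counter-clockwise with cos θ = -8/17, sin θ = -15/17: (33/5, -8/5) → (-384/85, -431/85)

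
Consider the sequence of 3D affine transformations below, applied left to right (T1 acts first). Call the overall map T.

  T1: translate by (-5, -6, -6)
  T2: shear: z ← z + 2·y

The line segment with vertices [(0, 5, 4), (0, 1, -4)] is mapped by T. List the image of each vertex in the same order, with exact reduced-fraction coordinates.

image vertices: (-5, -1, -4), (-5, -5, -20)

T1 translate by (-5, -6, -6): (0, 5, 4) → (-5, -1, -2); (0, 1, -4) → (-5, -5, -10)
T2 shear: z ← z + 2·y: (-5, -1, -2) → (-5, -1, -4); (-5, -5, -10) → (-5, -5, -20)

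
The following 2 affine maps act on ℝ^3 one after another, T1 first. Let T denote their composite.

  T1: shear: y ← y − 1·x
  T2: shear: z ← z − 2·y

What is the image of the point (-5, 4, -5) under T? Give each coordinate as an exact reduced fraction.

T1 shear: y ← y − 1·x: (-5, 4, -5) → (-5, 9, -5)
T2 shear: z ← z − 2·y: (-5, 9, -5) → (-5, 9, -23)

T(p) = (-5, 9, -23)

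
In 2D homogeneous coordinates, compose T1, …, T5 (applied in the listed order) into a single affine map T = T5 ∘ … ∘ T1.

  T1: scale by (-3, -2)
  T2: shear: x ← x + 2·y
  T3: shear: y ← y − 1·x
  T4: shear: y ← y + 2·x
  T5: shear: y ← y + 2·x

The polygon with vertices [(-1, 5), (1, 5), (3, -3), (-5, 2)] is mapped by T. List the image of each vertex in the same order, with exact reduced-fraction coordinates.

T1 scale by (-3, -2): (-1, 5) → (3, -10); (1, 5) → (-3, -10); (3, -3) → (-9, 6); (-5, 2) → (15, -4)
T2 shear: x ← x + 2·y: (3, -10) → (-17, -10); (-3, -10) → (-23, -10); (-9, 6) → (3, 6); (15, -4) → (7, -4)
T3 shear: y ← y − 1·x: (-17, -10) → (-17, 7); (-23, -10) → (-23, 13); (3, 6) → (3, 3); (7, -4) → (7, -11)
T4 shear: y ← y + 2·x: (-17, 7) → (-17, -27); (-23, 13) → (-23, -33); (3, 3) → (3, 9); (7, -11) → (7, 3)
T5 shear: y ← y + 2·x: (-17, -27) → (-17, -61); (-23, -33) → (-23, -79); (3, 9) → (3, 15); (7, 3) → (7, 17)

image vertices: (-17, -61), (-23, -79), (3, 15), (7, 17)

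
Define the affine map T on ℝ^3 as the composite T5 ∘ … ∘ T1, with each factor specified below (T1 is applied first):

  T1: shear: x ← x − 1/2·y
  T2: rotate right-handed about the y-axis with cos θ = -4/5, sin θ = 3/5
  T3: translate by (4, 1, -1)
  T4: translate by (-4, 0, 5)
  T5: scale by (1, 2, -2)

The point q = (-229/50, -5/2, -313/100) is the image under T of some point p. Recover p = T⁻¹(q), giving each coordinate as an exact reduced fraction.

T1 = [1 -1/2 0 0; 0 1 0 0; 0 0 1 0; 0 0 0 1]
T2·T1 = [-4/5 2/5 3/5 0; 0 1 0 0; -3/5 3/10 -4/5 0; 0 0 0 1]
T3·…·T1 = [-4/5 2/5 3/5 4; 0 1 0 1; -3/5 3/10 -4/5 -1; 0 0 0 1]
T4·…·T1 = [-4/5 2/5 3/5 0; 0 1 0 1; -3/5 3/10 -4/5 4; 0 0 0 1]
T5·…·T1 = [-4/5 2/5 3/5 0; 0 2 0 2; 6/5 -3/5 8/5 -8; 0 0 0 1]
det M = -4; M⁻¹ = [-4/5 1/4 3/10 19/10; 0 1/2 0 -1; 3/5 0 2/5 16/5; 0 0 0 1]
M⁻¹ · (-229/50, -5/2, -313/100)ᵀ = (4, -9/4, -4/5)ᵀ

p = (4, -9/4, -4/5)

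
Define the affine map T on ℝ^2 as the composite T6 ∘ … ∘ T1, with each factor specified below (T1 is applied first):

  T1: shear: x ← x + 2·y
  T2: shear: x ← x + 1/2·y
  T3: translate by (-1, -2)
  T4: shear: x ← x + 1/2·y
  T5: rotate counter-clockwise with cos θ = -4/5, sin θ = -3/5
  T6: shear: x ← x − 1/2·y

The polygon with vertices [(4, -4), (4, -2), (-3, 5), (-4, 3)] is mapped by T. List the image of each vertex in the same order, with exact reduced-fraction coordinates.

T1 shear: x ← x + 2·y: (4, -4) → (-4, -4); (4, -2) → (0, -2); (-3, 5) → (7, 5); (-4, 3) → (2, 3)
T2 shear: x ← x + 1/2·y: (-4, -4) → (-6, -4); (0, -2) → (-1, -2); (7, 5) → (19/2, 5); (2, 3) → (7/2, 3)
T3 translate by (-1, -2): (-6, -4) → (-7, -6); (-1, -2) → (-2, -4); (19/2, 5) → (17/2, 3); (7/2, 3) → (5/2, 1)
T4 shear: x ← x + 1/2·y: (-7, -6) → (-10, -6); (-2, -4) → (-4, -4); (17/2, 3) → (10, 3); (5/2, 1) → (3, 1)
T5 rotate counter-clockwise with cos θ = -4/5, sin θ = -3/5: (-10, -6) → (22/5, 54/5); (-4, -4) → (4/5, 28/5); (10, 3) → (-31/5, -42/5); (3, 1) → (-9/5, -13/5)
T6 shear: x ← x − 1/2·y: (22/5, 54/5) → (-1, 54/5); (4/5, 28/5) → (-2, 28/5); (-31/5, -42/5) → (-2, -42/5); (-9/5, -13/5) → (-1/2, -13/5)

image vertices: (-1, 54/5), (-2, 28/5), (-2, -42/5), (-1/2, -13/5)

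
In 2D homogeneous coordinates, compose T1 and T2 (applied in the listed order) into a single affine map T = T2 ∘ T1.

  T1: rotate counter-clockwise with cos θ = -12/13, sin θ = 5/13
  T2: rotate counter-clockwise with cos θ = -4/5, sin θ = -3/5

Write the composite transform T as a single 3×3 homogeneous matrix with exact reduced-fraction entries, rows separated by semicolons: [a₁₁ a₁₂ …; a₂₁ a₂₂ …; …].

T1 = [-12/13 -5/13 0; 5/13 -12/13 0; 0 0 1]
T2·T1 = [63/65 -16/65 0; 16/65 63/65 0; 0 0 1]

T = [63/65 -16/65 0; 16/65 63/65 0; 0 0 1]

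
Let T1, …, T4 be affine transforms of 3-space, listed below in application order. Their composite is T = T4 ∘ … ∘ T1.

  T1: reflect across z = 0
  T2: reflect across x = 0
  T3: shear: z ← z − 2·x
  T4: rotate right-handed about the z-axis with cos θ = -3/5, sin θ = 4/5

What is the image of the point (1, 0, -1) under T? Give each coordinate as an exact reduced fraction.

T(p) = (3/5, -4/5, 3)

T1 reflect across z = 0: (1, 0, -1) → (1, 0, 1)
T2 reflect across x = 0: (1, 0, 1) → (-1, 0, 1)
T3 shear: z ← z − 2·x: (-1, 0, 1) → (-1, 0, 3)
T4 rotate right-handed about the z-axis with cos θ = -3/5, sin θ = 4/5: (-1, 0, 3) → (3/5, -4/5, 3)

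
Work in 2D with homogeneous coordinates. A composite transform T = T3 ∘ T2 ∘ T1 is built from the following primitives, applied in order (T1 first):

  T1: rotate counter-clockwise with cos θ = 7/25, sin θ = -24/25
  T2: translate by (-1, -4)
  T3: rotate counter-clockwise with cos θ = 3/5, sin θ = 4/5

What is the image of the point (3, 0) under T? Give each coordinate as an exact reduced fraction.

T1 rotate counter-clockwise with cos θ = 7/25, sin θ = -24/25: (3, 0) → (21/25, -72/25)
T2 translate by (-1, -4): (21/25, -72/25) → (-4/25, -172/25)
T3 rotate counter-clockwise with cos θ = 3/5, sin θ = 4/5: (-4/25, -172/25) → (676/125, -532/125)

T(p) = (676/125, -532/125)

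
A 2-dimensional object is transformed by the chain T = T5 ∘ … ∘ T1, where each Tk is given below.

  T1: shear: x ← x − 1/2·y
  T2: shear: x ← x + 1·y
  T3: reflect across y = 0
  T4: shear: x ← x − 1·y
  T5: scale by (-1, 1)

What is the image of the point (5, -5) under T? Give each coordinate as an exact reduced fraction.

T1 shear: x ← x − 1/2·y: (5, -5) → (15/2, -5)
T2 shear: x ← x + 1·y: (15/2, -5) → (5/2, -5)
T3 reflect across y = 0: (5/2, -5) → (5/2, 5)
T4 shear: x ← x − 1·y: (5/2, 5) → (-5/2, 5)
T5 scale by (-1, 1): (-5/2, 5) → (5/2, 5)

T(p) = (5/2, 5)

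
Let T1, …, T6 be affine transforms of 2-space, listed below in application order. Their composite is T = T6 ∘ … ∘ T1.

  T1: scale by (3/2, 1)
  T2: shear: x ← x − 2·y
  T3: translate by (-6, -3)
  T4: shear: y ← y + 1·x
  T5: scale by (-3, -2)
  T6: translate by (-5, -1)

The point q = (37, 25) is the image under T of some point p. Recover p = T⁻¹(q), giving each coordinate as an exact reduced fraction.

T1 = [3/2 0 0; 0 1 0; 0 0 1]
T2·T1 = [3/2 -2 0; 0 1 0; 0 0 1]
T3·…·T1 = [3/2 -2 -6; 0 1 -3; 0 0 1]
T4·…·T1 = [3/2 -2 -6; 3/2 -1 -9; 0 0 1]
T5·…·T1 = [-9/2 6 18; -3 2 18; 0 0 1]
T6·…·T1 = [-9/2 6 13; -3 2 17; 0 0 1]
det M = 9; M⁻¹ = [2/9 -2/3 76/9; 1/3 -1/2 25/6; 0 0 1]
M⁻¹ · (37, 25)ᵀ = (0, 4)ᵀ

p = (0, 4)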